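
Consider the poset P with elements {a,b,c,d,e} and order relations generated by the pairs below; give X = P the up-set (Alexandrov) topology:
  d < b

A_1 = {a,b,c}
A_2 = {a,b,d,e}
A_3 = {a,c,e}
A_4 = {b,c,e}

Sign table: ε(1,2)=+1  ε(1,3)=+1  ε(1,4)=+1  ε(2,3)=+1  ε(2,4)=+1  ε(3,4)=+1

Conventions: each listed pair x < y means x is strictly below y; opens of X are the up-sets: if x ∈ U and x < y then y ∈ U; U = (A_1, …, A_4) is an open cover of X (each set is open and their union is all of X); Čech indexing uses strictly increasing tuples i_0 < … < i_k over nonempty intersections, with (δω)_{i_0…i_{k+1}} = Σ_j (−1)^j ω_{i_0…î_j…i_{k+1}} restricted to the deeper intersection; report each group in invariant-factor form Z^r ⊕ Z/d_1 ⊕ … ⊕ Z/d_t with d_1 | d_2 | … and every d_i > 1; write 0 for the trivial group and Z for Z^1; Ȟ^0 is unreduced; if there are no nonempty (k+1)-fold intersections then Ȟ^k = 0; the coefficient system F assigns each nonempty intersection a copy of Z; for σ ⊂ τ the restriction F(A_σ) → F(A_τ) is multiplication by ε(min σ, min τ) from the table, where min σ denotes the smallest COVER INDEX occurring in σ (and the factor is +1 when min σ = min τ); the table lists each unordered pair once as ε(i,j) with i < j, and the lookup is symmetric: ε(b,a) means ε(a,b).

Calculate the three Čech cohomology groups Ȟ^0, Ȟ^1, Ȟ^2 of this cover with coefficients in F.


nerve of the cover:
  A12={a,b} A13={a,c} A14={b,c} A23={a,e} A24={b,e} A34={c,e}
  A123={a} A124={b} A134={c} A234={e}
C dims 4,6,4; δ0: rk 3, SNF 1^3; δ1: rk 3, SNF 1^3
Ȟ^0 = (4 − 3) − 0 = 1, so Ȟ^0 ≅ Z
Ȟ^1 = (6 − 3) − 3 = 0, so Ȟ^1 ≅ 0
Ȟ^2 = (4 − 0) − 3 = 1, so Ȟ^2 ≅ Z

Ȟ^0 ≅ Z, Ȟ^1 ≅ 0, Ȟ^2 ≅ Z


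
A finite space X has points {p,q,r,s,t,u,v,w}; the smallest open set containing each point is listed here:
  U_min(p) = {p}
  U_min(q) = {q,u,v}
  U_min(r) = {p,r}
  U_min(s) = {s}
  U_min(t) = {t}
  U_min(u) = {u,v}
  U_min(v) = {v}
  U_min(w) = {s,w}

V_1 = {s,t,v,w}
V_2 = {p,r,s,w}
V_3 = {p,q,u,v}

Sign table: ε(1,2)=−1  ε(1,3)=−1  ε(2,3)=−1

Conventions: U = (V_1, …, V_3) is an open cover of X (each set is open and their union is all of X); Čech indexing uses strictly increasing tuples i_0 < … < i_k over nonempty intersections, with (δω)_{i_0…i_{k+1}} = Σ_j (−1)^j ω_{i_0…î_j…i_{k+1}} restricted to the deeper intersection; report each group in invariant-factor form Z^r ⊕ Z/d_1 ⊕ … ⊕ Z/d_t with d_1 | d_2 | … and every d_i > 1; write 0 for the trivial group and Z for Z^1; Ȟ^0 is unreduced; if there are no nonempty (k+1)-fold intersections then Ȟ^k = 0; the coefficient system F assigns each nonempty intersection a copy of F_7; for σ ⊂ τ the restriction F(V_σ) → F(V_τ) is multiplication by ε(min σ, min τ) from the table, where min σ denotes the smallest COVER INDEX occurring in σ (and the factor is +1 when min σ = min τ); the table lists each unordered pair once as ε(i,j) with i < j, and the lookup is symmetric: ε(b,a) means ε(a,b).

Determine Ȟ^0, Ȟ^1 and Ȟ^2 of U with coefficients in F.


Ȟ^0 = 0, Ȟ^1 = 0, Ȟ^2 = 0

nerve simplices:
  V12={s,w} V13={v} V23={p}
C dims 3,3; δ0: rk_F7 3
degree 0: 3−3−0 = 0 → Ȟ^0 ≅ 0
degree 1: 3−0−3 = 0 → Ȟ^1 ≅ 0
degree 2: 0−0−0 = 0 → Ȟ^2 ≅ 0


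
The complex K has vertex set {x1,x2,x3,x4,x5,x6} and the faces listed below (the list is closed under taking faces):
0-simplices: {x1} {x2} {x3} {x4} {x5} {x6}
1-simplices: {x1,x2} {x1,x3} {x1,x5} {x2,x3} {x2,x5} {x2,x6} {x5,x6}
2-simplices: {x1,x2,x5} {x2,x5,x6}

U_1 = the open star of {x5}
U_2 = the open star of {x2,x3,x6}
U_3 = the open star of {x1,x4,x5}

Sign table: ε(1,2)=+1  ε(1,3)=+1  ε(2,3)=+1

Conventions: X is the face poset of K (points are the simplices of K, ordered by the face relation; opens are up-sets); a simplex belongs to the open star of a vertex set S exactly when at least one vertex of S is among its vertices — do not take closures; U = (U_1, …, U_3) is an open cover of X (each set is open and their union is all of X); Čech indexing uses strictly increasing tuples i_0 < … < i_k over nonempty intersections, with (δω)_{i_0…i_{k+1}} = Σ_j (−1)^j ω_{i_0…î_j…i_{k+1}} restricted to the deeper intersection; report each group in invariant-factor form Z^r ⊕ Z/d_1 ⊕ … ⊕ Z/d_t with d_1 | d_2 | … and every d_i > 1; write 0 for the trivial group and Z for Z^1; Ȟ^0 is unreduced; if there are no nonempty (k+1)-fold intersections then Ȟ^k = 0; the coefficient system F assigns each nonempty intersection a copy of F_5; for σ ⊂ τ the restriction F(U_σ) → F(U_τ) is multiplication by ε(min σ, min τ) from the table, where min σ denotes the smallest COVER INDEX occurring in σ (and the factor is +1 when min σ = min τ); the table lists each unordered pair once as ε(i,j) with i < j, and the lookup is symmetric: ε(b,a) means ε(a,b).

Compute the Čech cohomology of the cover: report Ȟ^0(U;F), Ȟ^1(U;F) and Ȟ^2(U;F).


Ȟ^0 = Z/5, Ȟ^1 = 0 and Ȟ^2 = 0

nonempty intersections:
  U1={{x5},{x1,x5},{x2,x5},{x5,x6},{x1,x2,x5},{x2,x5,x6}} U2={{x2},{x3},{x6},{x1,x2},{x1,x3},{x2,x3},{x2,x5},{x2,x6},{x5,x6},{x1,x2,x5},{x2,x5,x6}} U3={{x1},{x4},{x5},{x1,x2},{x1,x3},{x1,x5},{x2,x5},{x5,x6},{x1,x2,x5},{x2,x5,x6}}
  U12={{x2,x5},{x5,x6},{x1,x2,x5},{x2,x5,x6}} U13={{x5},{x1,x5},{x2,x5},{x5,x6},{x1,x2,x5},{x2,x5,x6}} U23={{x1,x2},{x1,x3},{x2,x5},{x5,x6},{x1,x2,x5},{x2,x5,x6}}
  U123={{x2,x5},{x5,x6},{x1,x2,x5},{x2,x5,x6}}
C dims 3,3,1; δ0: rk_F5 2; δ1: rk_F5 1
Ȟ^0: (3−2)−0=1 ⇒ Z/5
Ȟ^1: (3−1)−2=0 ⇒ 0
Ȟ^2: (1−0)−1=0 ⇒ 0


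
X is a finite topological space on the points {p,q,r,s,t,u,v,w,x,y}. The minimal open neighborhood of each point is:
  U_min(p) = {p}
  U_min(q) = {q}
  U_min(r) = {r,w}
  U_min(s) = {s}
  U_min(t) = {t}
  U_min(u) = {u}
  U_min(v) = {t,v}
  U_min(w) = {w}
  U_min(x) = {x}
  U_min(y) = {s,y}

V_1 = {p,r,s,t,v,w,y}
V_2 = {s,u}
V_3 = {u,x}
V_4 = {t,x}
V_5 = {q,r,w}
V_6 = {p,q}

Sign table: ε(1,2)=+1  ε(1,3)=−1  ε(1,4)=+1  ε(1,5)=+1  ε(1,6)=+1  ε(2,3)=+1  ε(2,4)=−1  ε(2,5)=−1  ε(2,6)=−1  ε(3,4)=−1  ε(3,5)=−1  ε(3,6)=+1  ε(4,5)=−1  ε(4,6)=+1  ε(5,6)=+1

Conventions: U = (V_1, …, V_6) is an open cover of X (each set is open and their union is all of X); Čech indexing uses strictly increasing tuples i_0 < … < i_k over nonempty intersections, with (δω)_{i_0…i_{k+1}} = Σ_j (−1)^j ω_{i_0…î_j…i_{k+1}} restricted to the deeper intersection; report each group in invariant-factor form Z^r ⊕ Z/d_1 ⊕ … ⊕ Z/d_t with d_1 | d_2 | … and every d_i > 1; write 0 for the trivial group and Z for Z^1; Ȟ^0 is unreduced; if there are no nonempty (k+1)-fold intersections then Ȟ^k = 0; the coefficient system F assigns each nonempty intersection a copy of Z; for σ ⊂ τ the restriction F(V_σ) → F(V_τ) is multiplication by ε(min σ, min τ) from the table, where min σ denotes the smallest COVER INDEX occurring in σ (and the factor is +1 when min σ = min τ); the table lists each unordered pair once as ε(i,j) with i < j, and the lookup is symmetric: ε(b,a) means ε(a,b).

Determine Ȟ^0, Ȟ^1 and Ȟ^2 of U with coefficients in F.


Ȟ^0(U;F) ≅ 0,  Ȟ^1(U;F) ≅ Z ⊕ Z/2,  Ȟ^2(U;F) ≅ 0

nonempty overlaps:
  V12={s} V14={t} V15={r,w} V16={p} V23={u} V34={x} V56={q}
C dims 6,7; δ0: rk 6, SNF 1^5·2
degree 0: 6−6−0 = 0 → Ȟ^0 ≅ 0
degree 1: 7−0−6 = 1 plus torsion [2] → Ȟ^1 ≅ Z ⊕ Z/2
degree 2: 0−0−0 = 0 → Ȟ^2 ≅ 0


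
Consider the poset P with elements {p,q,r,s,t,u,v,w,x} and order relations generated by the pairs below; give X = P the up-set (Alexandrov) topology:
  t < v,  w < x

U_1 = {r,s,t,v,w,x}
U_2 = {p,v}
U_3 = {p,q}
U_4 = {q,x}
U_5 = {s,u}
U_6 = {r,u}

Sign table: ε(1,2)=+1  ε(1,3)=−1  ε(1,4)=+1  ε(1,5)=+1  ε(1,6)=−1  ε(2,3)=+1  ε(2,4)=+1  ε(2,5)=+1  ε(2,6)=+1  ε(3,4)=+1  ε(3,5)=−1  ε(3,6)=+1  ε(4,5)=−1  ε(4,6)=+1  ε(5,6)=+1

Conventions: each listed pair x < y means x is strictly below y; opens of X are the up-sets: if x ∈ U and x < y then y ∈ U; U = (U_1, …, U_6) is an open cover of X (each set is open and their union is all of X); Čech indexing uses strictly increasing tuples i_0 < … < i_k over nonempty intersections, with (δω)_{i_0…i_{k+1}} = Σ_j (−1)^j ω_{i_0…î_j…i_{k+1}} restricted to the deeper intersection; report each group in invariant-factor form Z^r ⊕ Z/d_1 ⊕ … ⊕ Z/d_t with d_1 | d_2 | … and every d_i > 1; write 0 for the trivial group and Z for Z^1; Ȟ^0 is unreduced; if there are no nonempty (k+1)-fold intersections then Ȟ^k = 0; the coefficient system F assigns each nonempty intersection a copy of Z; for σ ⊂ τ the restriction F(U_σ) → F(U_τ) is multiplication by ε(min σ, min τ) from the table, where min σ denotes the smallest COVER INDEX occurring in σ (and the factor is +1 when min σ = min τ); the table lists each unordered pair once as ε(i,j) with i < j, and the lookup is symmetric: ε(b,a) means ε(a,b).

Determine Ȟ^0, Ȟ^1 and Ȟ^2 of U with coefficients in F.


cover nerve:
  U12={v} U14={x} U15={s} U16={r} U23={p} U34={q} U56={u}
C dims 6,7; δ0: rk 6, SNF 1^5·2
Ȟ^0: (6−6)−0=0 ⇒ 0
Ȟ^1: (7−0)−6=1 plus torsion [2] ⇒ Z ⊕ Z/2
Ȟ^2: (0−0)−0=0 ⇒ 0

Ȟ^0 = 0,  Ȟ^1 = Z ⊕ Z/2,  Ȟ^2 = 0


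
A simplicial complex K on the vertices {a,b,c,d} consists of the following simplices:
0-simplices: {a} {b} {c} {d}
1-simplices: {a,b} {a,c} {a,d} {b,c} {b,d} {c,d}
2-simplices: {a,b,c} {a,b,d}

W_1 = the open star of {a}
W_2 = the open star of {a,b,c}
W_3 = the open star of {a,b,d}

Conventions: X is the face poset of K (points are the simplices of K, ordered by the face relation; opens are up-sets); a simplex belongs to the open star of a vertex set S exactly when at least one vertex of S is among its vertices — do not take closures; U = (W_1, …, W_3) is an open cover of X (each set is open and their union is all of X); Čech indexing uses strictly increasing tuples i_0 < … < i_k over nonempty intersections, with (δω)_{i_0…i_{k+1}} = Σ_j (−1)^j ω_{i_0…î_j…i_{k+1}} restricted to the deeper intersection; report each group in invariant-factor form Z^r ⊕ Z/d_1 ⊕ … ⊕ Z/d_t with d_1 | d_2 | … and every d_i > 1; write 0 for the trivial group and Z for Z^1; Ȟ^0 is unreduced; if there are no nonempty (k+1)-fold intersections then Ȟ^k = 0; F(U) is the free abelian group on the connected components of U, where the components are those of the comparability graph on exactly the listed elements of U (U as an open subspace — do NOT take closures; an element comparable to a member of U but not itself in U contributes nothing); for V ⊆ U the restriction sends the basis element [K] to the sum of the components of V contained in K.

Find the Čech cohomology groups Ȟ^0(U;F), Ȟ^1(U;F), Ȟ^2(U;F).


nerve of the cover:
  W1={{a},{a,b},{a,c},{a,d},{a,b,c},{a,b,d}} W2={{a},{b},{c},{a,b},{a,c},{a,d},{b,c},{b,d},{c,d},{a,b,c},{a,b,d}} W3={{a},{b},{d},{a,b},{a,c},{a,d},{b,c},{b,d},{c,d},{a,b,c},{a,b,d}}
  W12={{a},{a,b},{a,c},{a,d},{a,b,c},{a,b,d}} W13={{a},{a,b},{a,c},{a,d},{a,b,c},{a,b,d}} W23={{a},{b},{a,b},{a,c},{a,d},{b,c},{b,d},{c,d},{a,b,c},{a,b,d}}
  W123={{a},{a,b},{a,c},{a,d},{a,b,c},{a,b,d}}
components per intersection:
  W1: {{a},{a,b},{a,c},{a,d},{a,b,c},{a,b,d}}
  W2: {{a},{b},{c},{a,b},{a,c},{a,d},{b,c},{b,d},{c,d},{a,b,c},{a,b,d}}
  W3: {{a},{b},{d},{a,b},{a,c},{a,d},{b,c},{b,d},{c,d},{a,b,c},{a,b,d}}
  W12: {{a},{a,b},{a,c},{a,d},{a,b,c},{a,b,d}}
  W13: {{a},{a,b},{a,c},{a,d},{a,b,c},{a,b,d}}
  W23: {{a},{b},{a,b},{a,c},{a,d},{b,c},{b,d},{a,b,c},{a,b,d}} {{c,d}}
  W123: {{a},{a,b},{a,c},{a,d},{a,b,c},{a,b,d}}
C dims 3,4,1; δ0: rk 2, SNF 1^2; δ1: rk 1, SNF 1^1
Ȟ^0 = (3 − 2) − 0 = 1, so Ȟ^0 ≅ Z
Ȟ^1 = (4 − 1) − 2 = 1, so Ȟ^1 ≅ Z
Ȟ^2 = (1 − 0) − 1 = 0, so Ȟ^2 ≅ 0

Ȟ^0 ≅ Z; Ȟ^1 ≅ Z; Ȟ^2 ≅ 0


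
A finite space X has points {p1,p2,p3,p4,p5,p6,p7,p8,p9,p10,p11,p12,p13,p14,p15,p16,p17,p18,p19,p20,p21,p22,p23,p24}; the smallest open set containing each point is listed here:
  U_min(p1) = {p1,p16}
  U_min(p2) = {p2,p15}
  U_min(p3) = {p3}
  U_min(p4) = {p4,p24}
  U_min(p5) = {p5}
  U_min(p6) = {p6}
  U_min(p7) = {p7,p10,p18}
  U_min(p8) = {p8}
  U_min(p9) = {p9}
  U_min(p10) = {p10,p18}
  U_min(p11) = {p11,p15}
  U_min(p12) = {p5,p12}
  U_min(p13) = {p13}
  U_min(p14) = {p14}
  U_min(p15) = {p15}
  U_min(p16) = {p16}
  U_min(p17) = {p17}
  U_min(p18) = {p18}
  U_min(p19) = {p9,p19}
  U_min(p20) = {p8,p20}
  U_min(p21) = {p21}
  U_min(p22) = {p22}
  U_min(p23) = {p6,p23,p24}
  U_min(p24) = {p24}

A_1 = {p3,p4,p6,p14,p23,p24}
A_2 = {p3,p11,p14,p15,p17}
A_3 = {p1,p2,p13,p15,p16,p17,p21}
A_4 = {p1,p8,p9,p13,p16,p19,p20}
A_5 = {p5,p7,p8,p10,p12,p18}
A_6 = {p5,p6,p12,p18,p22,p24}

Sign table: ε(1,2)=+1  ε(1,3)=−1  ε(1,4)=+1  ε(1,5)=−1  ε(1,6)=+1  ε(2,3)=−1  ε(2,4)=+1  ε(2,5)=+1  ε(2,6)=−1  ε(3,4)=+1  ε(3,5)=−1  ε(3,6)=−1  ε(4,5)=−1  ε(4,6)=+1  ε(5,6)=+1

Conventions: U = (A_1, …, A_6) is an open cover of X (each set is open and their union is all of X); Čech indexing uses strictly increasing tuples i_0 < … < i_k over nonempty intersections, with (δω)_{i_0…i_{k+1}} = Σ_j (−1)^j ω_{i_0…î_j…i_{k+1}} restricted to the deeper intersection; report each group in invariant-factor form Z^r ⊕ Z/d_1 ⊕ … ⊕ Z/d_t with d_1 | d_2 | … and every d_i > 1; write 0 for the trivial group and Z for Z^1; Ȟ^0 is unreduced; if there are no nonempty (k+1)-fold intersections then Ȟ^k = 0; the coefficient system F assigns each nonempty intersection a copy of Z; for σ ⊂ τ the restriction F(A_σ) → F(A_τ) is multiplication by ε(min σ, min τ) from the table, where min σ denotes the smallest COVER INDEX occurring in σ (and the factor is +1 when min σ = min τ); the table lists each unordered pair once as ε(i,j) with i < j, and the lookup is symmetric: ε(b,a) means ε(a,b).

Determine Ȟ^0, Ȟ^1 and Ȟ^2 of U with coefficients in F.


nonempty intersections:
  A12={p3,p14} A16={p6,p24} A23={p15,p17} A34={p1,p13,p16} A45={p8} A56={p5,p12,p18}
C dims 6,6; δ0: rk 5, SNF 1^5
Ȟ^0: (6−5)−0=1 ⇒ Z
Ȟ^1: (6−0)−5=1 ⇒ Z
Ȟ^2: (0−0)−0=0 ⇒ 0

Ȟ^0 = Z, Ȟ^1 = Z and Ȟ^2 = 0


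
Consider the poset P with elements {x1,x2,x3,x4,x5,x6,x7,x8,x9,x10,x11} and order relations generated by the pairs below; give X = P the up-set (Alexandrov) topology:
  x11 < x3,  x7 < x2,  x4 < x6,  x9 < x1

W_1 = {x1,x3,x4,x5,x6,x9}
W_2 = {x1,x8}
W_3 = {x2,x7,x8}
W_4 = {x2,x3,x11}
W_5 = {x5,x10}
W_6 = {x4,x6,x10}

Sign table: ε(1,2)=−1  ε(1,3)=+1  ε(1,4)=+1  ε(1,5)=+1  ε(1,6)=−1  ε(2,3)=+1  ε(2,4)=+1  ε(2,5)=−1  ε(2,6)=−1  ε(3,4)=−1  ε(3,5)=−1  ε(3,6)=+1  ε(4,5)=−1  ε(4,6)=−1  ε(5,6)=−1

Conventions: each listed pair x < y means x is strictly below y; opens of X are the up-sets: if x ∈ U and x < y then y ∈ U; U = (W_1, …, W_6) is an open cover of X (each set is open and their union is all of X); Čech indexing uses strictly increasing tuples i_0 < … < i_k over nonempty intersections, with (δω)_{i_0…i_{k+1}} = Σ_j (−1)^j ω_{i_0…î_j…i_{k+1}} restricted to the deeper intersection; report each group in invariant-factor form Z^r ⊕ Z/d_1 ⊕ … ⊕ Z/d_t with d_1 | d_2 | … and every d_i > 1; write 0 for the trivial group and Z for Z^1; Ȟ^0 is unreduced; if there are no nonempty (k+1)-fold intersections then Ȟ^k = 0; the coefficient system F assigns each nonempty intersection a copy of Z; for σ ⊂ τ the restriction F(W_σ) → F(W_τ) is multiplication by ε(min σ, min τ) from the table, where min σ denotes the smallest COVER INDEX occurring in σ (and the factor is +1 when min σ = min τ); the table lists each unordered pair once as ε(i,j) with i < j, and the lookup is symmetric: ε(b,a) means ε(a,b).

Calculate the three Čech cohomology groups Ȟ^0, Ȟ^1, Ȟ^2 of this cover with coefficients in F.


cover nerve:
  W12={x1} W14={x3} W15={x5} W16={x4,x6} W23={x8} W34={x2} W56={x10}
C dims 6,7; δ0: rk 5, SNF 1^5
Ȟ^0: (6−5)−0=1 ⇒ Z
Ȟ^1: (7−0)−5=2 ⇒ Z^2
Ȟ^2: (0−0)−0=0 ⇒ 0

Ȟ^0(U;F) ≅ Z; Ȟ^1(U;F) ≅ Z^2; Ȟ^2(U;F) ≅ 0


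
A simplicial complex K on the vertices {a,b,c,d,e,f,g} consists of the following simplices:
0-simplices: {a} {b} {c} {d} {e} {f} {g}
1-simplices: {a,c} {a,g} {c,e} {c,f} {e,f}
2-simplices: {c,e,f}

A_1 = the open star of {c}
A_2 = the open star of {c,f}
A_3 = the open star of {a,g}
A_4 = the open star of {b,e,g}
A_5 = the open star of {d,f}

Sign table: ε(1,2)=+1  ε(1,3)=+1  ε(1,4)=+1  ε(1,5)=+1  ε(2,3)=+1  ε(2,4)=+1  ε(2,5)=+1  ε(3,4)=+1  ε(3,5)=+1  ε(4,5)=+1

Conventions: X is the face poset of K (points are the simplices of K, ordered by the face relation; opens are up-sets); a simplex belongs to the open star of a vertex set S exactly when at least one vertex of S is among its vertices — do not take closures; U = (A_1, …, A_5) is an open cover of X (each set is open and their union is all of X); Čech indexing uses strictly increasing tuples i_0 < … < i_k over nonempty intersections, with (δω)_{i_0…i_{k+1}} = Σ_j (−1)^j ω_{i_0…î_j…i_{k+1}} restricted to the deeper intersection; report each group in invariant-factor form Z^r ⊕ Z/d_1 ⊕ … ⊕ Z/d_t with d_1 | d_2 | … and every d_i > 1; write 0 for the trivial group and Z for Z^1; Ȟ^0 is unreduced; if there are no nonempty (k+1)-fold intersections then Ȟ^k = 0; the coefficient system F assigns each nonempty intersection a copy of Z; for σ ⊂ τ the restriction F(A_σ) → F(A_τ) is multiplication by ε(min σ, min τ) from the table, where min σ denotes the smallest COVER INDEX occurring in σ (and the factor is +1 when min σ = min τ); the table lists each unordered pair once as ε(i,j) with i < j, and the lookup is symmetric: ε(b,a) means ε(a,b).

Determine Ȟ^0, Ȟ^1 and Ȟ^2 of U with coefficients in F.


nonempty overlaps:
  A1={{c},{a,c},{c,e},{c,f},{c,e,f}} A2={{c},{f},{a,c},{c,e},{c,f},{e,f},{c,e,f}} A3={{a},{g},{a,c},{a,g}} A4={{b},{e},{g},{a,g},{c,e},{e,f},{c,e,f}} A5={{d},{f},{c,f},{e,f},{c,e,f}}
  A12={{c},{a,c},{c,e},{c,f},{c,e,f}} A13={{a,c}} A14={{c,e},{c,e,f}} A15={{c,f},{c,e,f}} A23={{a,c}} A24={{c,e},{e,f},{c,e,f}} A25={{f},{c,f},{e,f},{c,e,f}} A34={{g},{a,g}} A45={{e,f},{c,e,f}}
  A123={{a,c}} A124={{c,e},{c,e,f}} A125={{c,f},{c,e,f}} A145={{c,e,f}} A245={{e,f},{c,e,f}}
  A1245={{c,e,f}}
C dims 5,9,5,1; δ0: rk 4, SNF 1^4; δ1: rk 4, SNF 1^4; δ2: rk 1, SNF 1^1
degree 0: 5−4−0 = 1 → Ȟ^0 ≅ Z
degree 1: 9−4−4 = 1 → Ȟ^1 ≅ Z
degree 2: 5−1−4 = 0 → Ȟ^2 ≅ 0

Ȟ^0(U;F) ≅ Z, Ȟ^1(U;F) ≅ Z and Ȟ^2(U;F) ≅ 0


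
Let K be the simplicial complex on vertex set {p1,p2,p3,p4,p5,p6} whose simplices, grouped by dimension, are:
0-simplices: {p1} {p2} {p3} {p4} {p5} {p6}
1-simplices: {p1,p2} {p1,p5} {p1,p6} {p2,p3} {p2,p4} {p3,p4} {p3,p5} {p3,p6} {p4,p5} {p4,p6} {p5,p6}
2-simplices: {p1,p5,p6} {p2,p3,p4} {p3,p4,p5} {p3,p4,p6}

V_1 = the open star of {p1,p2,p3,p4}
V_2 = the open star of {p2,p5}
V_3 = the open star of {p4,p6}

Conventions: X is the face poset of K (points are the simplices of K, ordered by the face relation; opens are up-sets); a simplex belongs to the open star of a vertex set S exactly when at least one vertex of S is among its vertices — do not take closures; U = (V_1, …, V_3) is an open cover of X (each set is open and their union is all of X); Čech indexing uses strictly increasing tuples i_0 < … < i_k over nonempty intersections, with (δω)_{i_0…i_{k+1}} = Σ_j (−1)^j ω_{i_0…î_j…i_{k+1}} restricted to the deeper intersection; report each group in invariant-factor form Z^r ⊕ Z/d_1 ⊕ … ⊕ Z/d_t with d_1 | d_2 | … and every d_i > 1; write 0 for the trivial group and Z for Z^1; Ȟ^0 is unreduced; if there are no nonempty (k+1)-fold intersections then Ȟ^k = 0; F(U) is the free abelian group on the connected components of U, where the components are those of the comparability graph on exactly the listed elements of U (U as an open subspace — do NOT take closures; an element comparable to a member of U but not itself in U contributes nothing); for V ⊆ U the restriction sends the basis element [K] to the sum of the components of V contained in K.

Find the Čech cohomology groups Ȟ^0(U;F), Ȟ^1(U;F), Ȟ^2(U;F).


nerve simplices:
  V1={{p1},{p2},{p3},{p4},{p1,p2},{p1,p5},{p1,p6},{p2,p3},{p2,p4},{p3,p4},{p3,p5},{p3,p6},{p4,p5},{p4,p6},{p1,p5,p6},{p2,p3,p4},{p3,p4,p5},{p3,p4,p6}} V2={{p2},{p5},{p1,p2},{p1,p5},{p2,p3},{p2,p4},{p3,p5},{p4,p5},{p5,p6},{p1,p5,p6},{p2,p3,p4},{p3,p4,p5}} V3={{p4},{p6},{p1,p6},{p2,p4},{p3,p4},{p3,p6},{p4,p5},{p4,p6},{p5,p6},{p1,p5,p6},{p2,p3,p4},{p3,p4,p5},{p3,p4,p6}}
  V12={{p2},{p1,p2},{p1,p5},{p2,p3},{p2,p4},{p3,p5},{p4,p5},{p1,p5,p6},{p2,p3,p4},{p3,p4,p5}} V13={{p4},{p1,p6},{p2,p4},{p3,p4},{p3,p6},{p4,p5},{p4,p6},{p1,p5,p6},{p2,p3,p4},{p3,p4,p5},{p3,p4,p6}} V23={{p2,p4},{p4,p5},{p5,p6},{p1,p5,p6},{p2,p3,p4},{p3,p4,p5}}
  V123={{p2,p4},{p4,p5},{p1,p5,p6},{p2,p3,p4},{p3,p4,p5}}
components per intersection:
  V1: {{p1},{p2},{p3},{p4},{p1,p2},{p1,p5},{p1,p6},{p2,p3},{p2,p4},{p3,p4},{p3,p5},{p3,p6},{p4,p5},{p4,p6},{p1,p5,p6},{p2,p3,p4},{p3,p4,p5},{p3,p4,p6}}
  V2: {{p2},{p1,p2},{p2,p3},{p2,p4},{p2,p3,p4}} {{p5},{p1,p5},{p3,p5},{p4,p5},{p5,p6},{p1,p5,p6},{p3,p4,p5}}
  V3: {{p4},{p6},{p1,p6},{p2,p4},{p3,p4},{p3,p6},{p4,p5},{p4,p6},{p5,p6},{p1,p5,p6},{p2,p3,p4},{p3,p4,p5},{p3,p4,p6}}
  V12: {{p2},{p1,p2},{p2,p3},{p2,p4},{p2,p3,p4}} {{p1,p5},{p1,p5,p6}} {{p3,p5},{p4,p5},{p3,p4,p5}}
  V13: {{p4},{p2,p4},{p3,p4},{p3,p6},{p4,p5},{p4,p6},{p2,p3,p4},{p3,p4,p5},{p3,p4,p6}} {{p1,p6},{p1,p5,p6}}
  V23: {{p2,p4},{p2,p3,p4}} {{p4,p5},{p3,p4,p5}} {{p5,p6},{p1,p5,p6}}
  V123: {{p2,p4},{p2,p3,p4}} {{p4,p5},{p3,p4,p5}} {{p1,p5,p6}}
C dims 4,8,3; δ0: rk 3, SNF 1^3; δ1: rk 3, SNF 1^3
degree 0: 4−3−0 = 1 → Ȟ^0 ≅ Z
degree 1: 8−3−3 = 2 → Ȟ^1 ≅ Z^2
degree 2: 3−0−3 = 0 → Ȟ^2 ≅ 0

Ȟ^0 = Z, Ȟ^1 = Z^2 and Ȟ^2 = 0


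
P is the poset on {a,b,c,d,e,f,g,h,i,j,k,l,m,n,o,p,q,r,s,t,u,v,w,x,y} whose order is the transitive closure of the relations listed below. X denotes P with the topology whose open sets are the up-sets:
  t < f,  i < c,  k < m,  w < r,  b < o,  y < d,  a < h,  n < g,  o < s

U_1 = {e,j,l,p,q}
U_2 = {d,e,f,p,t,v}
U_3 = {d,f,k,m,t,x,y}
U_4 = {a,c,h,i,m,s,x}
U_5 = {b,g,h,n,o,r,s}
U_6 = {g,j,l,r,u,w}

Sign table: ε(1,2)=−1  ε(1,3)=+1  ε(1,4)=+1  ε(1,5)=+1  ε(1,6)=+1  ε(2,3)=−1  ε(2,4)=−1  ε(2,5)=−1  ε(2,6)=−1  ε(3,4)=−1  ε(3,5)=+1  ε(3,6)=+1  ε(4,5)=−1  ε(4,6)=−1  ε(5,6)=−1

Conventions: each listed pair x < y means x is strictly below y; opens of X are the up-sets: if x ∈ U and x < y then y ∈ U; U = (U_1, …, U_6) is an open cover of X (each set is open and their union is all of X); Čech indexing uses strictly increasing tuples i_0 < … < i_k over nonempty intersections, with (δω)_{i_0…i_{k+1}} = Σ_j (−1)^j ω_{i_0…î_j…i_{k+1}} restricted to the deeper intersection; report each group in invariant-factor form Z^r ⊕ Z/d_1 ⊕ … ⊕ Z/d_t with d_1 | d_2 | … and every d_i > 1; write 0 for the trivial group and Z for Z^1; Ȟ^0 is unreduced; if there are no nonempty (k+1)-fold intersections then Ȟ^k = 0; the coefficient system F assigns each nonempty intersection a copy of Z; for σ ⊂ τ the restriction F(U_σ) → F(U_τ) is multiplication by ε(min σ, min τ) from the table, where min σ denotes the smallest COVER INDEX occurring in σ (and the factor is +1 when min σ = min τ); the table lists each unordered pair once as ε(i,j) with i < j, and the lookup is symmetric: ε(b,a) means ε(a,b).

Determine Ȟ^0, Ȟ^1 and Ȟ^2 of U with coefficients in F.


nonempty intersections:
  U12={e,p} U16={j,l} U23={d,f,t} U34={m,x} U45={h,s} U56={g,r}
C dims 6,6; δ0: rk 6, SNF 1^5·2
Ȟ^0: (6−6)−0=0 ⇒ 0
Ȟ^1: (6−0)−6=0 plus torsion [2] ⇒ Z/2
Ȟ^2: (0−0)−0=0 ⇒ 0

Ȟ^0(U;F) ≅ 0; Ȟ^1(U;F) ≅ Z/2; Ȟ^2(U;F) ≅ 0


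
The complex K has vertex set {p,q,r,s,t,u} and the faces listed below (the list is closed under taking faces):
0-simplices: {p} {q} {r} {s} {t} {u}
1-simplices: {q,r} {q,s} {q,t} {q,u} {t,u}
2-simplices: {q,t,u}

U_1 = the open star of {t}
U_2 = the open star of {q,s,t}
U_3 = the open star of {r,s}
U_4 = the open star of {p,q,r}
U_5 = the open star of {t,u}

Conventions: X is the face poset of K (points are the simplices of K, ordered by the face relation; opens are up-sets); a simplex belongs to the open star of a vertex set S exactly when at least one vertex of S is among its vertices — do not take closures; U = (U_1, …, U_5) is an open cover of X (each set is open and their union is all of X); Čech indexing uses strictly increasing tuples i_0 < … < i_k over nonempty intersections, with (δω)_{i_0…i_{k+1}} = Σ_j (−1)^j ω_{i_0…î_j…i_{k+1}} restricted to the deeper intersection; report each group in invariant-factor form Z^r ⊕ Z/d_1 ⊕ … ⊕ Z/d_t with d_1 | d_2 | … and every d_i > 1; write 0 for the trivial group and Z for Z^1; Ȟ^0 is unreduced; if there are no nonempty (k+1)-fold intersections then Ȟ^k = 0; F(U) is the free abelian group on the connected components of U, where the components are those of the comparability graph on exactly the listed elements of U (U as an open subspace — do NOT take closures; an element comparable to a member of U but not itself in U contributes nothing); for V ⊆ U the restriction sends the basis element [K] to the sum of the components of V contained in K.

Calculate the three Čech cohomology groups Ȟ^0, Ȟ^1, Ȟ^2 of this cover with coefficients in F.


Ȟ^0 ≅ Z^2, Ȟ^1 ≅ 0, Ȟ^2 ≅ 0

nerve simplices:
  U1={{t},{q,t},{t,u},{q,t,u}} U2={{q},{s},{t},{q,r},{q,s},{q,t},{q,u},{t,u},{q,t,u}} U3={{r},{s},{q,r},{q,s}} U4={{p},{q},{r},{q,r},{q,s},{q,t},{q,u},{q,t,u}} U5={{t},{u},{q,t},{q,u},{t,u},{q,t,u}}
  U12={{t},{q,t},{t,u},{q,t,u}} U14={{q,t},{q,t,u}} U15={{t},{q,t},{t,u},{q,t,u}} U23={{s},{q,r},{q,s}} U24={{q},{q,r},{q,s},{q,t},{q,u},{q,t,u}} U25={{t},{q,t},{q,u},{t,u},{q,t,u}} U34={{r},{q,r},{q,s}} U45={{q,t},{q,u},{q,t,u}}
  U124={{q,t},{q,t,u}} U125={{t},{q,t},{t,u},{q,t,u}} U145={{q,t},{q,t,u}} U234={{q,r},{q,s}} U245={{q,t},{q,u},{q,t,u}}
  U1245={{q,t},{q,t,u}}
components per intersection:
  U1: {{t},{q,t},{t,u},{q,t,u}}
  U2: {{q},{s},{t},{q,r},{q,s},{q,t},{q,u},{t,u},{q,t,u}}
  U3: {{r},{q,r}} {{s},{q,s}}
  U4: {{p}} {{q},{r},{q,r},{q,s},{q,t},{q,u},{q,t,u}}
  U5: {{t},{u},{q,t},{q,u},{t,u},{q,t,u}}
  U12: {{t},{q,t},{t,u},{q,t,u}}
  U14: {{q,t},{q,t,u}}
  U15: {{t},{q,t},{t,u},{q,t,u}}
  U23: {{s},{q,s}} {{q,r}}
  U24: {{q},{q,r},{q,s},{q,t},{q,u},{q,t,u}}
  U25: {{t},{q,t},{q,u},{t,u},{q,t,u}}
  U34: {{r},{q,r}} {{q,s}}
  U45: {{q,t},{q,u},{q,t,u}}
  U124: {{q,t},{q,t,u}}
  U125: {{t},{q,t},{t,u},{q,t,u}}
  U145: {{q,t},{q,t,u}}
  U234: {{q,r}} {{q,s}}
  U245: {{q,t},{q,u},{q,t,u}}
  U1245: {{q,t},{q,t,u}}
C dims 7,10,6,1; δ0: rk 5, SNF 1^5; δ1: rk 5, SNF 1^5; δ2: rk 1, SNF 1^1
degree 0: 7−5−0 = 2 → Ȟ^0 ≅ Z^2
degree 1: 10−5−5 = 0 → Ȟ^1 ≅ 0
degree 2: 6−1−5 = 0 → Ȟ^2 ≅ 0


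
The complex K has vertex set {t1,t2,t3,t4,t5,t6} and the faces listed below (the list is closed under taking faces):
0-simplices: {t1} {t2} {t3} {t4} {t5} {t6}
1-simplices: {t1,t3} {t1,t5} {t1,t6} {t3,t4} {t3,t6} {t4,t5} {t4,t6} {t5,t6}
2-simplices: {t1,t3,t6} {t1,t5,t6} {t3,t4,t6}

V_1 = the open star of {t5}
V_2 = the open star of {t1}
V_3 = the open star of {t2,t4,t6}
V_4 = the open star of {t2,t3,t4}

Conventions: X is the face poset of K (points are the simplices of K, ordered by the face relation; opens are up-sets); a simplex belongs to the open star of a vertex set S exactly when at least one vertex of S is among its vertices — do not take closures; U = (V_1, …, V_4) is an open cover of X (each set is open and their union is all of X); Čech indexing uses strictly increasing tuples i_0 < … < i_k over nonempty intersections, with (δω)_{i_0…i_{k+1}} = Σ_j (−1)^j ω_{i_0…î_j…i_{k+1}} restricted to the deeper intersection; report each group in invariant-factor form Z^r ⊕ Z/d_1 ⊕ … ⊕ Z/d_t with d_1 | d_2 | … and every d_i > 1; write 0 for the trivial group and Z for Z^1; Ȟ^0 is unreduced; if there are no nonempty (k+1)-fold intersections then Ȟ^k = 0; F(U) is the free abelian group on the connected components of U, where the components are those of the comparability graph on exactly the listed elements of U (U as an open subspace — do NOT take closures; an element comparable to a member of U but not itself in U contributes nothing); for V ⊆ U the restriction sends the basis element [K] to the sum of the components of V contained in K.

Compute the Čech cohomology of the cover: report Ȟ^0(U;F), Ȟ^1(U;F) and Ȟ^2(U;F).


Ȟ^0 ≅ Z^2; Ȟ^1 ≅ Z; Ȟ^2 ≅ 0

intersection data:
  V1={{t5},{t1,t5},{t4,t5},{t5,t6},{t1,t5,t6}} V2={{t1},{t1,t3},{t1,t5},{t1,t6},{t1,t3,t6},{t1,t5,t6}} V3={{t2},{t4},{t6},{t1,t6},{t3,t4},{t3,t6},{t4,t5},{t4,t6},{t5,t6},{t1,t3,t6},{t1,t5,t6},{t3,t4,t6}} V4={{t2},{t3},{t4},{t1,t3},{t3,t4},{t3,t6},{t4,t5},{t4,t6},{t1,t3,t6},{t3,t4,t6}}
  V12={{t1,t5},{t1,t5,t6}} V13={{t4,t5},{t5,t6},{t1,t5,t6}} V14={{t4,t5}} V23={{t1,t6},{t1,t3,t6},{t1,t5,t6}} V24={{t1,t3},{t1,t3,t6}} V34={{t2},{t4},{t3,t4},{t3,t6},{t4,t5},{t4,t6},{t1,t3,t6},{t3,t4,t6}}
  V123={{t1,t5,t6}} V134={{t4,t5}} V234={{t1,t3,t6}}
components per intersection:
  V1: {{t5},{t1,t5},{t4,t5},{t5,t6},{t1,t5,t6}}
  V2: {{t1},{t1,t3},{t1,t5},{t1,t6},{t1,t3,t6},{t1,t5,t6}}
  V3: {{t2}} {{t4},{t6},{t1,t6},{t3,t4},{t3,t6},{t4,t5},{t4,t6},{t5,t6},{t1,t3,t6},{t1,t5,t6},{t3,t4,t6}}
  V4: {{t2}} {{t3},{t4},{t1,t3},{t3,t4},{t3,t6},{t4,t5},{t4,t6},{t1,t3,t6},{t3,t4,t6}}
  V12: {{t1,t5},{t1,t5,t6}}
  V13: {{t4,t5}} {{t5,t6},{t1,t5,t6}}
  V14: {{t4,t5}}
  V23: {{t1,t6},{t1,t3,t6},{t1,t5,t6}}
  V24: {{t1,t3},{t1,t3,t6}}
  V34: {{t2}} {{t4},{t3,t4},{t3,t6},{t4,t5},{t4,t6},{t1,t3,t6},{t3,t4,t6}}
  V123: {{t1,t5,t6}}
  V134: {{t4,t5}}
  V234: {{t1,t3,t6}}
C dims 6,8,3; δ0: rk 4, SNF 1^4; δ1: rk 3, SNF 1^3
Ȟ^0 = (6 − 4) − 0 = 2, so Ȟ^0 ≅ Z^2
Ȟ^1 = (8 − 3) − 4 = 1, so Ȟ^1 ≅ Z
Ȟ^2 = (3 − 0) − 3 = 0, so Ȟ^2 ≅ 0


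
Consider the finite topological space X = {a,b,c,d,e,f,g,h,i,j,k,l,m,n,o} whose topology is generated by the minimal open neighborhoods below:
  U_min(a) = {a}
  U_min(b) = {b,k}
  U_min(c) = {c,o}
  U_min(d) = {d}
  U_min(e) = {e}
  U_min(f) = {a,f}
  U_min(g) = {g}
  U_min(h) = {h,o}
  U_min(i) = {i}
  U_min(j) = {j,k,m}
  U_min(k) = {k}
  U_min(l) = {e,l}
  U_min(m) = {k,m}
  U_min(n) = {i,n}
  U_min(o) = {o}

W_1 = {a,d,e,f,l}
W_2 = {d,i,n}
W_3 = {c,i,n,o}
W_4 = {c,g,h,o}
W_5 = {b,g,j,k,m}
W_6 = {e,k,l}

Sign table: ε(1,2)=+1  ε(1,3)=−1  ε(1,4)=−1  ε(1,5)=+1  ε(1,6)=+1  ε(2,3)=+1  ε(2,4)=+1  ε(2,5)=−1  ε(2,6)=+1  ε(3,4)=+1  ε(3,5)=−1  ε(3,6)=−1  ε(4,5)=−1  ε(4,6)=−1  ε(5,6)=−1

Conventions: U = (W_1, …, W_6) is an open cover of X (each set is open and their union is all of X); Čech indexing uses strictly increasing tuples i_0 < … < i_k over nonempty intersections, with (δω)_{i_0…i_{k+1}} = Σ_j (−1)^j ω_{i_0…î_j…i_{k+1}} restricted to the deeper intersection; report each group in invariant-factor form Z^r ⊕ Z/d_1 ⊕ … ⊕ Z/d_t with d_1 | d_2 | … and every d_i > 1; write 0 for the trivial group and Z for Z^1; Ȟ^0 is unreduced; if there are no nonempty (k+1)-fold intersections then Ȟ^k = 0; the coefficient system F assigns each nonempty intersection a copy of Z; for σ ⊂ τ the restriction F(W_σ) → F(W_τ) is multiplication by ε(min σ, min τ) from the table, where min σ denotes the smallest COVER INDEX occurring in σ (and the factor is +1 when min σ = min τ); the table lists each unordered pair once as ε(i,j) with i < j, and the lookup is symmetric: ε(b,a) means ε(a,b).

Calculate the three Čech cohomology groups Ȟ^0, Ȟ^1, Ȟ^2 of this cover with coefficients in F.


Ȟ^0(U;F) ≅ Z,  Ȟ^1(U;F) ≅ Z,  Ȟ^2(U;F) ≅ 0

intersection data:
  W12={d} W16={e,l} W23={i,n} W34={c,o} W45={g} W56={k}
C dims 6,6; δ0: rk 5, SNF 1^5
Ȟ^0 = (6 − 5) − 0 = 1, so Ȟ^0 ≅ Z
Ȟ^1 = (6 − 0) − 5 = 1, so Ȟ^1 ≅ Z
Ȟ^2 = (0 − 0) − 0 = 0, so Ȟ^2 ≅ 0


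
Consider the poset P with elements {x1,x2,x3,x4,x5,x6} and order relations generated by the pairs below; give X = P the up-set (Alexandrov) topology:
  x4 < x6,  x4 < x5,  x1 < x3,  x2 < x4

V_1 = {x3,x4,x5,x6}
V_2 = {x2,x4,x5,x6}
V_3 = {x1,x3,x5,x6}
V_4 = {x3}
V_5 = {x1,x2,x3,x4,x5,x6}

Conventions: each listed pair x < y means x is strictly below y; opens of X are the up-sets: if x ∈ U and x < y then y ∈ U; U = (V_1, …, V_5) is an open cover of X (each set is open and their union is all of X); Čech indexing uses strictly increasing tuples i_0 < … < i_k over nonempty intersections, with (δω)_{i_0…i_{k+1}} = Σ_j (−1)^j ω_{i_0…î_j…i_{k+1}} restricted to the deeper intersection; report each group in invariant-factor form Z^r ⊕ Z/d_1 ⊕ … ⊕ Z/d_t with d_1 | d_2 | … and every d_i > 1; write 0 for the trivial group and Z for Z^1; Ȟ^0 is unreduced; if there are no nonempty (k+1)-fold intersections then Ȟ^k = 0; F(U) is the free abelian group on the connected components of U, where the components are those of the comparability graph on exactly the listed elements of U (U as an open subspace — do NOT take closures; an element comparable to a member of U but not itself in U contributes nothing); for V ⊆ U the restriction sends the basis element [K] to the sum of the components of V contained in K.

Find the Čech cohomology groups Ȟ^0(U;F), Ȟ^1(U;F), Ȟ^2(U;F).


nerve simplices:
  V12={x4,x5,x6} V13={x3,x5,x6} V14={x3} V15={x3,x4,x5,x6} V23={x5,x6} V25={x2,x4,x5,x6} V34={x3} V35={x1,x3,x5,x6} V45={x3}
  V123={x5,x6} V125={x4,x5,x6} V134={x3} V135={x3,x5,x6} V145={x3} V235={x5,x6} V345={x3}
  V1235={x5,x6} V1345={x3}
components per intersection:
  V1: {x3} {x4,x5,x6}
  V2: {x2,x4,x5,x6}
  V3: {x1,x3} {x5} {x6}
  V4: {x3}
  V5: {x1,x3} {x2,x4,x5,x6}
  V12: {x4,x5,x6}
  V13: {x3} {x5} {x6}
  V14: {x3}
  V15: {x3} {x4,x5,x6}
  V23: {x5} {x6}
  V25: {x2,x4,x5,x6}
  V34: {x3}
  V35: {x1,x3} {x5} {x6}
  V45: {x3}
  V123: {x5} {x6}
  V125: {x4,x5,x6}
  V134: {x3}
  V135: {x3} {x5} {x6}
  V145: {x3}
  V235: {x5} {x6}
  V345: {x3}
  V1235: {x5} {x6}
  V1345: {x3}
C dims 9,15,11,3; δ0: rk 7, SNF 1^7; δ1: rk 8, SNF 1^8; δ2: rk 3, SNF 1^3
degree 0: 9−7−0 = 2 → Ȟ^0 ≅ Z^2
degree 1: 15−8−7 = 0 → Ȟ^1 ≅ 0
degree 2: 11−3−8 = 0 → Ȟ^2 ≅ 0

Ȟ^0(U;F) ≅ Z^2, Ȟ^1(U;F) ≅ 0 and Ȟ^2(U;F) ≅ 0


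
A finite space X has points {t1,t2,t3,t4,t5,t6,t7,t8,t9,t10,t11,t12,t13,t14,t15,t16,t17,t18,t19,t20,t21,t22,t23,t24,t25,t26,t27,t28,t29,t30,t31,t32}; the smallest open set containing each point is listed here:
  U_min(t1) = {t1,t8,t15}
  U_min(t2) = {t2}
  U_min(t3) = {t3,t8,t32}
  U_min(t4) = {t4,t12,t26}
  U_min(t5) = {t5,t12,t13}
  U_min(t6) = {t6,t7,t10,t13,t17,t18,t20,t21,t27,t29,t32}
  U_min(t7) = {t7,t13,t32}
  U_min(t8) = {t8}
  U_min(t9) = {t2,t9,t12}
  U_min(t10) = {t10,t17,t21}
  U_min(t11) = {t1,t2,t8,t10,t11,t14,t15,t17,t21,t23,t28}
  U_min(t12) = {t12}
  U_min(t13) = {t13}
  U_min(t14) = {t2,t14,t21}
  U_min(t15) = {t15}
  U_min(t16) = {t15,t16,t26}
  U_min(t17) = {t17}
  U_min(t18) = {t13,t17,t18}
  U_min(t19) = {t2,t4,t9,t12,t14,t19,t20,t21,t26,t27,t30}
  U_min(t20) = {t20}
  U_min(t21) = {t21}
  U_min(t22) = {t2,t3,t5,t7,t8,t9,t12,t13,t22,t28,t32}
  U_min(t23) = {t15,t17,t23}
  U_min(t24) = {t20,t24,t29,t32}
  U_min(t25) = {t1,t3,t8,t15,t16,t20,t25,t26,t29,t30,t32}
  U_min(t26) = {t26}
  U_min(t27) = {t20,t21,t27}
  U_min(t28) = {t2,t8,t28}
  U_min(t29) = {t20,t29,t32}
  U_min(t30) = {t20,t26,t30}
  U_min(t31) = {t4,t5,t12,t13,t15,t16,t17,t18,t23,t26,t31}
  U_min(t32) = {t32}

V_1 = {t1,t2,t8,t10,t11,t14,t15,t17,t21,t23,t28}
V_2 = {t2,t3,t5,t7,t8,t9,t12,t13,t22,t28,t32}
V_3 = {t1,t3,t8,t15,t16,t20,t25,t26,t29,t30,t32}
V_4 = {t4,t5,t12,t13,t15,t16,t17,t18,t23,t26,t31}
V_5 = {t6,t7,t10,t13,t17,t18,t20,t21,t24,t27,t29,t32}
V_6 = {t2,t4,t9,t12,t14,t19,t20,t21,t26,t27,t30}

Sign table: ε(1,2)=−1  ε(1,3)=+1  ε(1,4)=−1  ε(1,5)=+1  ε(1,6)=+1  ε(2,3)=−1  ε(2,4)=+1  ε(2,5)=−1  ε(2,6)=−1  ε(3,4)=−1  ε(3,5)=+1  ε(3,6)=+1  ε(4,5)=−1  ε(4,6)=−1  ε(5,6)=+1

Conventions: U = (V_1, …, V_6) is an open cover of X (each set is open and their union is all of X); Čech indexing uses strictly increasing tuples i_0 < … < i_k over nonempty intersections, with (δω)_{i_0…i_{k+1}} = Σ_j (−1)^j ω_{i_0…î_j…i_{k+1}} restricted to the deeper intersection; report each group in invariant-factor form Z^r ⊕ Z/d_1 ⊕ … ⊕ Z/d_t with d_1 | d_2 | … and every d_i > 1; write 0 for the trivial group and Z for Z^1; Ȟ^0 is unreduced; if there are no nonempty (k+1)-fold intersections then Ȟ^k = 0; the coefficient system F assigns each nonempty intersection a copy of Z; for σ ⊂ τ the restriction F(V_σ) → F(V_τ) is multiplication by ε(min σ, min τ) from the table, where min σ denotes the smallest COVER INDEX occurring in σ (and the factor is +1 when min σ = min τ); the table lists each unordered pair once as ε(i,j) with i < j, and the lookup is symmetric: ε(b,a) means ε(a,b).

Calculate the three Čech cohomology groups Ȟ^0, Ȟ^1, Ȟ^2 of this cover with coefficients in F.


Ȟ^0 ≅ Z,  Ȟ^1 ≅ 0,  Ȟ^2 ≅ Z/2

nonempty intersections:
  V12={t2,t8,t28} V13={t1,t8,t15} V14={t15,t17,t23} V15={t10,t17,t21} V16={t2,t14,t21} V23={t3,t8,t32} V24={t5,t12,t13} V25={t7,t13,t32} V26={t2,t9,t12} V34={t15,t16,t26} V35={t20,t29,t32} V36={t20,t26,t30} V45={t13,t17,t18} V46={t4,t12,t26} V56={t20,t21,t27}
  V123={t8} V126={t2} V134={t15} V145={t17} V156={t21} V235={t32} V245={t13} V246={t12} V346={t26} V356={t20}
C dims 6,15,10; δ0: rk 5, SNF 1^5; δ1: rk 10, SNF 1^9·2
Ȟ^0: (6−5)−0=1 ⇒ Z
Ȟ^1: (15−10)−5=0 ⇒ 0
Ȟ^2: (10−0)−10=0 plus torsion [2] ⇒ Z/2


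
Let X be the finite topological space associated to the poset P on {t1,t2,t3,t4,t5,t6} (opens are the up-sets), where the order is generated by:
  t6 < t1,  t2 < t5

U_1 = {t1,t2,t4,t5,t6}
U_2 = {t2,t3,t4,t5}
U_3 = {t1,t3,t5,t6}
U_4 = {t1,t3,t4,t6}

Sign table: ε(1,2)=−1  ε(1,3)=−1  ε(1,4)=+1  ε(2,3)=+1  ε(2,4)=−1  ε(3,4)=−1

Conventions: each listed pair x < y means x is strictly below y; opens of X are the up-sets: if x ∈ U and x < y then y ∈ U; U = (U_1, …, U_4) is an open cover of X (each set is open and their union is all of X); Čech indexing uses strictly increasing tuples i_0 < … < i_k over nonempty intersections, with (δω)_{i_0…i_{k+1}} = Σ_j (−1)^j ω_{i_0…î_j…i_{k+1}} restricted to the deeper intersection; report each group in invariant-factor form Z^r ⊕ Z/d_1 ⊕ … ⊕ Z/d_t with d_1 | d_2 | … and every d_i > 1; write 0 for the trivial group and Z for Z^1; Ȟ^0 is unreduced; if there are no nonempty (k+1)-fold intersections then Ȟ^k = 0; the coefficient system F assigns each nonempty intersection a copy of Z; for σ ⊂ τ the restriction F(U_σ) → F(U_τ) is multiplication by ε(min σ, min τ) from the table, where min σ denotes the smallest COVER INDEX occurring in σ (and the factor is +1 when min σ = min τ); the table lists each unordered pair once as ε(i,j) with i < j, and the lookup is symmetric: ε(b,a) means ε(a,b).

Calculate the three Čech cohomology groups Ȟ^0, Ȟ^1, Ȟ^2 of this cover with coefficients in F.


nerve simplices:
  U12={t2,t4,t5} U13={t1,t5,t6} U14={t1,t4,t6} U23={t3,t5} U24={t3,t4} U34={t1,t3,t6}
  U123={t5} U124={t4} U134={t1,t6} U234={t3}
C dims 4,6,4; δ0: rk 3, SNF 1^3; δ1: rk 3, SNF 1^3
degree 0: 4−3−0 = 1 → Ȟ^0 ≅ Z
degree 1: 6−3−3 = 0 → Ȟ^1 ≅ 0
degree 2: 4−0−3 = 1 → Ȟ^2 ≅ Z

Ȟ^0 ≅ Z, Ȟ^1 ≅ 0 and Ȟ^2 ≅ Z


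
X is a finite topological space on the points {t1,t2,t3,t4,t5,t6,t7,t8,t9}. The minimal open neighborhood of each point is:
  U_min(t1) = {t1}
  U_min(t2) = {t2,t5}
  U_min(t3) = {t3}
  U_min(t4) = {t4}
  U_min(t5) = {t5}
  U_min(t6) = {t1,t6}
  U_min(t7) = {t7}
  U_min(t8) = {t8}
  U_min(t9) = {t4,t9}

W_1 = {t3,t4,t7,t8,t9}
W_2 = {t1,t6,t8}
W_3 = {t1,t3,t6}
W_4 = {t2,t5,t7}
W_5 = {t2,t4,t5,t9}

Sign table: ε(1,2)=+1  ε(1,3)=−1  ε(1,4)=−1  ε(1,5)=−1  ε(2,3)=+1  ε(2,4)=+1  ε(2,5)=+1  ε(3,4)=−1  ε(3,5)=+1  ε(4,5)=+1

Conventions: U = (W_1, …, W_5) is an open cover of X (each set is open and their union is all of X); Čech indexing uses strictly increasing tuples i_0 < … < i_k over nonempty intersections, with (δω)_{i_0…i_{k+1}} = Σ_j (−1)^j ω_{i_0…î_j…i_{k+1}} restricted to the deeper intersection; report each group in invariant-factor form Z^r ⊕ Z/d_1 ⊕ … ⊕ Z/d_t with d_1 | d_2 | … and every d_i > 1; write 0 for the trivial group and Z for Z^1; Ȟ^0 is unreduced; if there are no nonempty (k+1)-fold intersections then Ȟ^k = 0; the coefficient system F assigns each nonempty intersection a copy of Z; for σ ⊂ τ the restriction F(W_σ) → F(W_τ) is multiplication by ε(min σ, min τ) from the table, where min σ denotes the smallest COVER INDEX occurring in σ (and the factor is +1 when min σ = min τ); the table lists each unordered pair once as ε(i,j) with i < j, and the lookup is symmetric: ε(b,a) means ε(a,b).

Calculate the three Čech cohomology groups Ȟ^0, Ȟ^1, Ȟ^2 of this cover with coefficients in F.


Ȟ^0 = 0; Ȟ^1 = Z ⊕ Z/2; Ȟ^2 = 0

nonempty overlaps:
  W12={t8} W13={t3} W14={t7} W15={t4,t9} W23={t1,t6} W45={t2,t5}
C dims 5,6; δ0: rk 5, SNF 1^4·2
degree 0: 5−5−0 = 0 → Ȟ^0 ≅ 0
degree 1: 6−0−5 = 1 plus torsion [2] → Ȟ^1 ≅ Z ⊕ Z/2
degree 2: 0−0−0 = 0 → Ȟ^2 ≅ 0
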